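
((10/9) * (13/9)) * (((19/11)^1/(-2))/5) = -247/891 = -0.28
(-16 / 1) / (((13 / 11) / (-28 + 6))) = 3872 / 13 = 297.85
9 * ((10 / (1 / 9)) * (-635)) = -514350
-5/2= -2.50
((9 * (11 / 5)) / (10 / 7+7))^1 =693 / 295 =2.35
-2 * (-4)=8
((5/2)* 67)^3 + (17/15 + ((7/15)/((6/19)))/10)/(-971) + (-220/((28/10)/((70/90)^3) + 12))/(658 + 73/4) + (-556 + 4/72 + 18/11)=3980488318181218453/847116518600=4698867.55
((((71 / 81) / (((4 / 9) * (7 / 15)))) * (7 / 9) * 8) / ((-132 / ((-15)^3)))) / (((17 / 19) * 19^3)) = 44375 / 405042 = 0.11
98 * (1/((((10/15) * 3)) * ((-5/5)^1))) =-49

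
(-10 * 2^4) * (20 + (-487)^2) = -37950240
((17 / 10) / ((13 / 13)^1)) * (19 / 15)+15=2573 / 150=17.15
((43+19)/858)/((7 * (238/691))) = 0.03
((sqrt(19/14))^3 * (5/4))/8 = 95 * sqrt(266)/6272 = 0.25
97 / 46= 2.11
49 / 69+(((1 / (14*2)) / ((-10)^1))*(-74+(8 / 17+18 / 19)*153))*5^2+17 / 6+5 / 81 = -324164 / 35397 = -9.16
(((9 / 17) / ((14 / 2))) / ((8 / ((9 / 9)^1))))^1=0.01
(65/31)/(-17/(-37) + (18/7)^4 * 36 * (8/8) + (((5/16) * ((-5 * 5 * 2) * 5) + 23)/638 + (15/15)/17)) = 501033573040/376213758795821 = 0.00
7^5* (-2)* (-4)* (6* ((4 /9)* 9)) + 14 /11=3226945.27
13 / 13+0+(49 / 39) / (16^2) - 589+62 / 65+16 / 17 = -497387963 / 848640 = -586.10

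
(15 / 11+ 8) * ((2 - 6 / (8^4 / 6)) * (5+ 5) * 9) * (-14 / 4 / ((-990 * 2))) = 1470119 / 495616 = 2.97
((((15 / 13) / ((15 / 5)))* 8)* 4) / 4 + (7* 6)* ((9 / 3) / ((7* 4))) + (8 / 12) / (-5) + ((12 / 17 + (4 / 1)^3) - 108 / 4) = 299341 / 6630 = 45.15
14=14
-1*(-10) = 10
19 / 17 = 1.12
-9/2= -4.50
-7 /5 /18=-7 /90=-0.08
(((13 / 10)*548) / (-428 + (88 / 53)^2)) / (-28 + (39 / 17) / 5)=85048093 / 1398171614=0.06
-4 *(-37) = 148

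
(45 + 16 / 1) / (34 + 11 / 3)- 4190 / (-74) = 243506 / 4181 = 58.24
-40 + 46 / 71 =-2794 / 71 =-39.35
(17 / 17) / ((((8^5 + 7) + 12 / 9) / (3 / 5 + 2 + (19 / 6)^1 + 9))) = 443 / 983290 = 0.00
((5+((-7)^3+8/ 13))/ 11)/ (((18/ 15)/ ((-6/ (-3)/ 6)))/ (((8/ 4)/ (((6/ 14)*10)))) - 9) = 10234/ 429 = 23.86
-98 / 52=-49 / 26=-1.88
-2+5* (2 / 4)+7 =15 / 2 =7.50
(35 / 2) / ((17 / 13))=455 / 34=13.38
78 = 78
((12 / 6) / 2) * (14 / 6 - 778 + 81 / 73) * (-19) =3222932 / 219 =14716.58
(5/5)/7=1/7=0.14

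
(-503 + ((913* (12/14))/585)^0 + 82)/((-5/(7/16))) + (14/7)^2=163/4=40.75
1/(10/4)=2/5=0.40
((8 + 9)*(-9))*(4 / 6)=-102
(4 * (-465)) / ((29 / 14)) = -26040 / 29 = -897.93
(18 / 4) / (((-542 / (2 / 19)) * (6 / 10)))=-15 / 10298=-0.00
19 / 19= 1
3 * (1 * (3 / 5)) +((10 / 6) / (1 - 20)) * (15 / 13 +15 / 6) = 1.48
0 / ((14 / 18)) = 0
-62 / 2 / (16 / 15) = -465 / 16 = -29.06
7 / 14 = 1 / 2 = 0.50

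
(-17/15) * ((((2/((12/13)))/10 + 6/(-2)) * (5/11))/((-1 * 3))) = -2839/5940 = -0.48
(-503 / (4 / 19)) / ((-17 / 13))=124241 / 68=1827.07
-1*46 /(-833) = 46 /833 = 0.06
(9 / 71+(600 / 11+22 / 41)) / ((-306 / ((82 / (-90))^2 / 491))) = -72481481 / 237617805150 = -0.00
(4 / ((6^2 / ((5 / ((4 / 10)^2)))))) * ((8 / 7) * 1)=250 / 63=3.97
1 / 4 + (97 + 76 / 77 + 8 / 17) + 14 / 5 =2657469 / 26180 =101.51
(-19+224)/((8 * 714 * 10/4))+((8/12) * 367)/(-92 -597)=-670519/1967784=-0.34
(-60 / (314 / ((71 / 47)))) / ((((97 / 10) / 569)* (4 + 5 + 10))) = -12119700 / 13599497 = -0.89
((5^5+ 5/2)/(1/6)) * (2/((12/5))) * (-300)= -4691250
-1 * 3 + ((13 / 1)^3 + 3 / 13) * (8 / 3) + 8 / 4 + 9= 228824 / 39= 5867.28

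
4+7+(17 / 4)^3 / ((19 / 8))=6585 / 152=43.32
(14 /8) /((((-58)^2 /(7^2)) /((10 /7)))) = 245 /6728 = 0.04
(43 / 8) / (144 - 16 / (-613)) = 26359 / 706304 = 0.04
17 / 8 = 2.12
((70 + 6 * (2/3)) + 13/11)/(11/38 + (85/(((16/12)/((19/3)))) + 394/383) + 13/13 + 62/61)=1468411276/7950959599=0.18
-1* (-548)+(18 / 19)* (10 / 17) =177184 / 323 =548.56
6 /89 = 0.07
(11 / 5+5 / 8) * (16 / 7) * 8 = 1808 / 35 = 51.66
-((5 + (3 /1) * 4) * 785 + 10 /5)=-13347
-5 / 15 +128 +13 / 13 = 386 / 3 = 128.67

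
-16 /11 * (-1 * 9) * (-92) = -13248 /11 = -1204.36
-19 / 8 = -2.38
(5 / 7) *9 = 6.43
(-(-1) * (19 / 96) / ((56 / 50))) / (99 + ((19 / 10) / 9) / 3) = 21375 / 11983552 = 0.00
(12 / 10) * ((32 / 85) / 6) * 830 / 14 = 2656 / 595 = 4.46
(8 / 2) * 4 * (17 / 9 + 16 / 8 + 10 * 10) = 14960 / 9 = 1662.22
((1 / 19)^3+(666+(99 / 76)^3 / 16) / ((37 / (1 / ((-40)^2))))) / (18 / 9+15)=947863871 / 1413713428480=0.00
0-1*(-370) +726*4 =3274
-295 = -295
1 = 1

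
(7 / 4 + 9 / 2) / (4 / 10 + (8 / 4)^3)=125 / 168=0.74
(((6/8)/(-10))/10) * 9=-27/400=-0.07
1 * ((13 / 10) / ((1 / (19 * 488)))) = 60268 / 5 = 12053.60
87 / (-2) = -87 / 2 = -43.50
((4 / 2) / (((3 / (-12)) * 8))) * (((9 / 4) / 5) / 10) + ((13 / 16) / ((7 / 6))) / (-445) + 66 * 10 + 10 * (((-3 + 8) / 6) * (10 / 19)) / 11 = 25794742073 / 39062100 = 660.35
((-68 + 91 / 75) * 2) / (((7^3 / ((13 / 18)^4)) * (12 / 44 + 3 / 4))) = -1573682539 / 15190355250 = -0.10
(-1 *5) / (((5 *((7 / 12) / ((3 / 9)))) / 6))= -3.43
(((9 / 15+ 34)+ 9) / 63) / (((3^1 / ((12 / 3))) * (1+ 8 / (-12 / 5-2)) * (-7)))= 0.16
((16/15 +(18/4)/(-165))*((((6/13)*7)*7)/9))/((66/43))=722701/424710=1.70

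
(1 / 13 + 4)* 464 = 24592 / 13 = 1891.69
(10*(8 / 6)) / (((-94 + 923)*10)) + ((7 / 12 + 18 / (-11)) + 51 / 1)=5465773 / 109428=49.95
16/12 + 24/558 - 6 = -430/93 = -4.62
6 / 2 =3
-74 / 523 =-0.14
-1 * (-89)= 89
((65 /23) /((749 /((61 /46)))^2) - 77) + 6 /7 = -2078912704427 /27302796668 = -76.14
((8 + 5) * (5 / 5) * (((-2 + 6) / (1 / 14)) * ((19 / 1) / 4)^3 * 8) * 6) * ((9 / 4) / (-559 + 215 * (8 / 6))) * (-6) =7982793 / 43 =185646.35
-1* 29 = -29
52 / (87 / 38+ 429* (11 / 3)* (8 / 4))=1976 / 119635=0.02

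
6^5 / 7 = 7776 / 7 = 1110.86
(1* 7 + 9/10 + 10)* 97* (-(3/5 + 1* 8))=-746609/50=-14932.18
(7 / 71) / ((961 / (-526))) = -3682 / 68231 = -0.05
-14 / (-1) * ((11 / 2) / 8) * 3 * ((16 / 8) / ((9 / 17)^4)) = 6431117 / 8748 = 735.15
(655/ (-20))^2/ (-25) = -17161/ 400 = -42.90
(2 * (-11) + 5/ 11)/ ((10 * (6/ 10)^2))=-395/ 66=-5.98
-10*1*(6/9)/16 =-0.42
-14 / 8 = -1.75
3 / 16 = 0.19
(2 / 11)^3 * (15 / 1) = 120 / 1331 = 0.09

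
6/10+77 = 388/5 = 77.60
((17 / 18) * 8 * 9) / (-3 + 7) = 17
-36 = -36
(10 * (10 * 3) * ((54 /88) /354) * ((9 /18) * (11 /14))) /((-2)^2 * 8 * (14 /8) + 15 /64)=5400 /1486387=0.00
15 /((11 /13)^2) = 20.95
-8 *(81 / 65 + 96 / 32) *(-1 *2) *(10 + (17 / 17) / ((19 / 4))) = 856704 / 1235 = 693.69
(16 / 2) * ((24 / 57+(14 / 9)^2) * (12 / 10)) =69952 / 2565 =27.27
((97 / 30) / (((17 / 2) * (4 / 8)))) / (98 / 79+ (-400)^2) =7663 / 1611612495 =0.00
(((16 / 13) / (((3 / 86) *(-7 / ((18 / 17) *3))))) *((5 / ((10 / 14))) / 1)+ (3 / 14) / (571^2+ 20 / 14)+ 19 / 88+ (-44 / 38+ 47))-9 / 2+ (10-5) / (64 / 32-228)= -6721916286045447 / 95296982584232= -70.54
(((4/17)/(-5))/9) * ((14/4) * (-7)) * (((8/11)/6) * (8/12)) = 784/75735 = 0.01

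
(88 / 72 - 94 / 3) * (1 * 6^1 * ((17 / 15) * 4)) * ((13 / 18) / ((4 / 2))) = -119782 / 405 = -295.76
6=6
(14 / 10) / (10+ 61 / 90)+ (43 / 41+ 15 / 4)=776971 / 157604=4.93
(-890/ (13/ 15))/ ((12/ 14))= -15575/ 13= -1198.08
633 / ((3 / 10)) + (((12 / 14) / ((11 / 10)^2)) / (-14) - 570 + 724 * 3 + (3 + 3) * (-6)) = 21794704 / 5929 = 3675.95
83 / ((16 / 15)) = 1245 / 16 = 77.81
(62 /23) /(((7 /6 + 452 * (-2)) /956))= -2.85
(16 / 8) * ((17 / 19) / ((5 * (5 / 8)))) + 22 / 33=1766 / 1425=1.24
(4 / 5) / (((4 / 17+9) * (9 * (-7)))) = -68 / 49455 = -0.00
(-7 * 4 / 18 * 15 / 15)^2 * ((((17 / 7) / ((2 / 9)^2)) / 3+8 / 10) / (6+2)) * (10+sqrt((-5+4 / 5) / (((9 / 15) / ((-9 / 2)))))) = 16849 * sqrt(14) / 2160+16849 / 324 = 81.19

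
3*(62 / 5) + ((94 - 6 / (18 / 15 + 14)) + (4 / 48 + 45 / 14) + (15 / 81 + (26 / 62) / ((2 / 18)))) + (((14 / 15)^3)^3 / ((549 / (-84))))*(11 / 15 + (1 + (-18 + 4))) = 242032384714854944531 / 1740351638320312500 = 139.07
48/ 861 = 16/ 287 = 0.06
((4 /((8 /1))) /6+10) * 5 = 605 /12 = 50.42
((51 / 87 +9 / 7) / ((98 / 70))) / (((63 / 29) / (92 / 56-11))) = -124450 / 21609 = -5.76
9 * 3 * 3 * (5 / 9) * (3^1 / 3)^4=45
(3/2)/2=0.75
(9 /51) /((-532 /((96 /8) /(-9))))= 1 /2261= 0.00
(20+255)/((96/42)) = 1925/16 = 120.31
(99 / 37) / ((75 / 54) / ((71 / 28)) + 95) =63261 / 2259035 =0.03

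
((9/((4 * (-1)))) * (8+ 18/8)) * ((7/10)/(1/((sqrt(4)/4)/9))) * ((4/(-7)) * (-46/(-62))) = 943/2480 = 0.38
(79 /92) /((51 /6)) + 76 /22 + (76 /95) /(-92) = 152551 /43010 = 3.55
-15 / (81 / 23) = -4.26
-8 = -8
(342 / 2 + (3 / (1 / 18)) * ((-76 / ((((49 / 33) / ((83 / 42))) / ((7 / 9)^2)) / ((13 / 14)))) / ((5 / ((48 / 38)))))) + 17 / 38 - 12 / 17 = -95654729 / 158270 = -604.38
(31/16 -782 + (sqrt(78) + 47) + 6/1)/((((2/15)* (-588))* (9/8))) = 58165/7056 -5* sqrt(78)/441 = 8.14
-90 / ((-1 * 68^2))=45 / 2312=0.02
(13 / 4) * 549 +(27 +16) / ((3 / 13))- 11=23515 / 12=1959.58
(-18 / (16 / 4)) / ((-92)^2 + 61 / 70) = -315 / 592541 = -0.00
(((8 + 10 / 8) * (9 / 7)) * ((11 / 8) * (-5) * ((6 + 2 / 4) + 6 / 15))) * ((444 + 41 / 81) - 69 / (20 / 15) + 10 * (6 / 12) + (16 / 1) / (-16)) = -1203347189 / 5376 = -223836.90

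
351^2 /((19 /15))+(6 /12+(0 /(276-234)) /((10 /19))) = 3696049 /38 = 97264.45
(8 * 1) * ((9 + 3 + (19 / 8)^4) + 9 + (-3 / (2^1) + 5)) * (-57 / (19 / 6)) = -2076057 / 256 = -8109.60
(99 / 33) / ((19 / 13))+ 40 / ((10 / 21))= 86.05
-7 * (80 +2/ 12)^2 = -44986.86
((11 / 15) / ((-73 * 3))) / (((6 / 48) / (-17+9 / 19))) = 27632 / 62415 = 0.44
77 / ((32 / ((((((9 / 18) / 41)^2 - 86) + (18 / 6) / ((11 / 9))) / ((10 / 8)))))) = -8651083 / 53792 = -160.82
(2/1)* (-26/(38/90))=-2340/19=-123.16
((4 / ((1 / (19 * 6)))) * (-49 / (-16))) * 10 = 13965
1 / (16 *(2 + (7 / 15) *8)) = 15 / 1376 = 0.01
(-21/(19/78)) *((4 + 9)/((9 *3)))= -2366/57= -41.51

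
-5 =-5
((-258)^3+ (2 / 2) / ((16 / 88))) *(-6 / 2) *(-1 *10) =-515205195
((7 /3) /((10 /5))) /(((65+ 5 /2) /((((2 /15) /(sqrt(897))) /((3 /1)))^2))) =28 /735652125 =0.00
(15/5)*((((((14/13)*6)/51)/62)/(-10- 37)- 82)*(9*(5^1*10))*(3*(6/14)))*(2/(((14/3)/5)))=-4812086718000/15777853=-304989.96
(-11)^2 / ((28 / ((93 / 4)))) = 11253 / 112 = 100.47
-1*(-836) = 836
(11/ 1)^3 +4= 1335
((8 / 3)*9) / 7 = 24 / 7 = 3.43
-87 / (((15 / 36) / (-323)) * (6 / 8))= 449616 / 5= 89923.20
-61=-61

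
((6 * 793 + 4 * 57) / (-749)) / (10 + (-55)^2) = -4986 / 2273215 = -0.00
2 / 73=0.03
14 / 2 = 7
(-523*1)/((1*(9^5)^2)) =-523/3486784401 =-0.00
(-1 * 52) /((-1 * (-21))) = -52 /21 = -2.48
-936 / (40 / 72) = -8424 / 5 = -1684.80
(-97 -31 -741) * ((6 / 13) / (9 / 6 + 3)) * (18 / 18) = -3476 / 39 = -89.13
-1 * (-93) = 93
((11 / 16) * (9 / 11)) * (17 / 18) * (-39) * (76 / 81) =-4199 / 216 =-19.44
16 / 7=2.29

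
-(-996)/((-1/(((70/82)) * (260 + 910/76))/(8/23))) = -1441112400/17917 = -80432.68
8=8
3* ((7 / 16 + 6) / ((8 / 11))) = 3399 / 128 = 26.55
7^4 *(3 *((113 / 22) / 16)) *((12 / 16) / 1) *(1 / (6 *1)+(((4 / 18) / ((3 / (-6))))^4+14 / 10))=2784.65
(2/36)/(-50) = -1/900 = -0.00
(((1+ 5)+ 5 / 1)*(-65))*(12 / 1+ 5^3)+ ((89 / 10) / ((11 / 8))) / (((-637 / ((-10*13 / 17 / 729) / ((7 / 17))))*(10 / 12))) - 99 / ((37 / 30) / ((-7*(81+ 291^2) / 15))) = 521937175381103 / 169615215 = 3077183.70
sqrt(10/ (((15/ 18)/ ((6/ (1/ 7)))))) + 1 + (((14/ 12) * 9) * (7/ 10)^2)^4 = 6 * sqrt(14) + 1122744263281/ 1600000000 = 724.17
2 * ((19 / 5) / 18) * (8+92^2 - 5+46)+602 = 188837 / 45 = 4196.38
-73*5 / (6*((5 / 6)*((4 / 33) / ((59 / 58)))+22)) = -710655 / 258164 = -2.75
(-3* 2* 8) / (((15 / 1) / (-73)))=1168 / 5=233.60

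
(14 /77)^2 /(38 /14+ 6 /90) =105 /8833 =0.01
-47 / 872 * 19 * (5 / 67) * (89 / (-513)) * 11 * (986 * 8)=1150.44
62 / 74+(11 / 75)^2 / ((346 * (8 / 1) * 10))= 0.84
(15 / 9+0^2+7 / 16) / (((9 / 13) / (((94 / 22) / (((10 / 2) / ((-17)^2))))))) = 17834479 / 23760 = 750.61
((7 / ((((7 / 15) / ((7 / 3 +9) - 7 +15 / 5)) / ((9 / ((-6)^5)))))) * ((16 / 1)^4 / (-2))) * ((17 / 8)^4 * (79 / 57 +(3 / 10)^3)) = 73993676009 / 615600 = 120197.65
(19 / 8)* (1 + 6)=133 / 8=16.62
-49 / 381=-0.13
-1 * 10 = -10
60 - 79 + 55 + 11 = 47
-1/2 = -0.50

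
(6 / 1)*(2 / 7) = 12 / 7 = 1.71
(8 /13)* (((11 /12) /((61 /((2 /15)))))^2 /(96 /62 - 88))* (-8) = 7502 /32815033875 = 0.00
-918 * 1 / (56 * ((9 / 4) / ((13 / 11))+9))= -221 / 147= -1.50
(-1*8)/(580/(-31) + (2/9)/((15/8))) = 8370/19451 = 0.43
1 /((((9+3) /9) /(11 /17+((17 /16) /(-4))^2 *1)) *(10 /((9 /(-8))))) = -0.06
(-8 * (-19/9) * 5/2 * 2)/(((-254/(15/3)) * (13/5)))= -9500/14859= -0.64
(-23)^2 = 529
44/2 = 22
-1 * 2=-2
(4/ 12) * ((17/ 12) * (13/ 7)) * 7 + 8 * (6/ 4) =18.14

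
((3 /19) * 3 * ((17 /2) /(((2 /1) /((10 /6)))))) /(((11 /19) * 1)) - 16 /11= 191 /44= 4.34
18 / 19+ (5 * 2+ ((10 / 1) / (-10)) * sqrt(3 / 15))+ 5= 303 / 19 - sqrt(5) / 5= 15.50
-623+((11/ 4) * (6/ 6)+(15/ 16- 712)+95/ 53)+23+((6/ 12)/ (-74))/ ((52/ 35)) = -66614463/ 50986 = -1306.52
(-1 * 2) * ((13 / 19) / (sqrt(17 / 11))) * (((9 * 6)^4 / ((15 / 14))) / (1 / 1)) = -1031704128 * sqrt(187) / 1615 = -8735815.33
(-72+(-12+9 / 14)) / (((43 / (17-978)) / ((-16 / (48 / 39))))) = -14579331 / 602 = -24218.16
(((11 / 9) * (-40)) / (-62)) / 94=110 / 13113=0.01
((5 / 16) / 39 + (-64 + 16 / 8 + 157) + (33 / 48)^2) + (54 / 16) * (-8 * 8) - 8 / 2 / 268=-80628739 / 668928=-120.53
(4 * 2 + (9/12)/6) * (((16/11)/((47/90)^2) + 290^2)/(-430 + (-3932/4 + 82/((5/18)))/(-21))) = -3487021321875/2027071178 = -1720.23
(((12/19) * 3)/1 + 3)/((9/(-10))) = -310/57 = -5.44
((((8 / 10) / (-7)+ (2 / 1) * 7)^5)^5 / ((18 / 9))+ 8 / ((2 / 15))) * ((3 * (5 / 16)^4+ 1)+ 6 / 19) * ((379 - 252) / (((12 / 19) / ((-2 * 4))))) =-5191838105532765048180640233174046902340560559595373516949293019577401153 / 130963732389059072344433593750000000000000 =-39643327284756736392686270000000.00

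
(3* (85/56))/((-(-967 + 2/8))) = 85/18046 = 0.00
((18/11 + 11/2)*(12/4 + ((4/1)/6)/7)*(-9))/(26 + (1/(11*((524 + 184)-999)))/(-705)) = -6280820325/821440634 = -7.65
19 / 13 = 1.46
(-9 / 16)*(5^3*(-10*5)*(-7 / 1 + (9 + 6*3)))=140625 / 2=70312.50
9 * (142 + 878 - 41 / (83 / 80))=732420 / 83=8824.34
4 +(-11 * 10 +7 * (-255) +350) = -1541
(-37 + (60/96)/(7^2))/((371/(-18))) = 130491/72716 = 1.79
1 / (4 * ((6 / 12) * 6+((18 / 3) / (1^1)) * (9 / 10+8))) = 5 / 1128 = 0.00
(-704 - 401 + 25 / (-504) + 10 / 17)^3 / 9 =-847402931992418140625 / 5660840037888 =-149695615.20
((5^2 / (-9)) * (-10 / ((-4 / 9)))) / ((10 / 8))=-50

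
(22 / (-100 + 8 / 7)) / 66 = -7 / 2076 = -0.00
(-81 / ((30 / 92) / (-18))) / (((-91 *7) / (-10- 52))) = 1386072 / 3185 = 435.19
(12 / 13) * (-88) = -1056 / 13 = -81.23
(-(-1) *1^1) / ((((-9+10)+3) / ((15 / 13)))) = 15 / 52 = 0.29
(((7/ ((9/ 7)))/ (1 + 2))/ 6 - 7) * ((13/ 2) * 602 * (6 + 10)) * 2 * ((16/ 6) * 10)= -5434374400/ 243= -22363680.66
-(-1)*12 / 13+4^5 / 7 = 147.21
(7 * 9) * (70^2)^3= 7411887000000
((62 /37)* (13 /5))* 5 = 806 /37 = 21.78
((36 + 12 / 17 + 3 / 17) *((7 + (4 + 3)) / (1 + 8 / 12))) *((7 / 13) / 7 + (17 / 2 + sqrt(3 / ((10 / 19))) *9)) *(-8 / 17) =-948024 *sqrt(570) / 7225-23489928 / 18785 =-4383.16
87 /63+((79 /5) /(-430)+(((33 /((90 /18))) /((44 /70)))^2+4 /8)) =112.09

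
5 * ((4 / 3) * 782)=15640 / 3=5213.33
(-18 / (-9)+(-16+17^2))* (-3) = -825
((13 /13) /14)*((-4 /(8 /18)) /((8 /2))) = -9 /56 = -0.16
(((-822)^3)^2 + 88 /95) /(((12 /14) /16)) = 1641128311015159846208 /285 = 5758344950930385425.29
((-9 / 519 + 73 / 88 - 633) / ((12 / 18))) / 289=-28873281 / 8799472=-3.28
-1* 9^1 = -9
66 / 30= 11 / 5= 2.20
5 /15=1 /3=0.33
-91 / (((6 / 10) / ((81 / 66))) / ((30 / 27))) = -2275 / 11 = -206.82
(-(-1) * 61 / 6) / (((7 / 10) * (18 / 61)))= 18605 / 378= 49.22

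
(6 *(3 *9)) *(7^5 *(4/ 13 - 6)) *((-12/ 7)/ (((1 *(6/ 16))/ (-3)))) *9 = -24868674432/ 13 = -1912974956.31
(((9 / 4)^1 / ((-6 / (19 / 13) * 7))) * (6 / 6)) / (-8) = 57 / 5824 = 0.01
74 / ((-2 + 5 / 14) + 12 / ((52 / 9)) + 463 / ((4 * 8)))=215488 / 43397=4.97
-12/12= -1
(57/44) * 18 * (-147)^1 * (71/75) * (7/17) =-12493089/9350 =-1336.16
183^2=33489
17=17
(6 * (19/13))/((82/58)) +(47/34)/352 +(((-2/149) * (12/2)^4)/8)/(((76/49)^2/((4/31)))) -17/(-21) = 1541123241305189/223369179249216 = 6.90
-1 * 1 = -1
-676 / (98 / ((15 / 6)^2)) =-4225 / 98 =-43.11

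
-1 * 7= -7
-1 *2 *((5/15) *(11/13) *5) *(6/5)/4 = -11/13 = -0.85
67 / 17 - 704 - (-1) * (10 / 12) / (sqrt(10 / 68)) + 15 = -682.89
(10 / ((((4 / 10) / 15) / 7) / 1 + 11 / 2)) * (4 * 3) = 126000 / 5779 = 21.80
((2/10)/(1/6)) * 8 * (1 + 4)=48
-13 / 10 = -1.30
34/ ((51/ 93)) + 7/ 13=813/ 13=62.54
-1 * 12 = -12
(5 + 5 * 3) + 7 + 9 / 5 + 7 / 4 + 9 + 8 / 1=951 / 20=47.55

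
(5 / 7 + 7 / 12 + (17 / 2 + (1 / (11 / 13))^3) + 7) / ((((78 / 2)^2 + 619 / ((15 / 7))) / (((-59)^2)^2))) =124965677538145 / 1011751664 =123514.18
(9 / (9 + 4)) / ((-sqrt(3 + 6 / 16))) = -2*sqrt(6) / 13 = -0.38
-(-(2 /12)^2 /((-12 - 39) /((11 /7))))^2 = -121 /165173904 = -0.00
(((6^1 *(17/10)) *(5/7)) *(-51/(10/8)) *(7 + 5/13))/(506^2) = -249696/29124095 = -0.01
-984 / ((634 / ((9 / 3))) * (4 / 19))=-7011 / 317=-22.12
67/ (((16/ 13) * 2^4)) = 3.40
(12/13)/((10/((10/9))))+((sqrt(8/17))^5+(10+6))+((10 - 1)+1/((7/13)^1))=128*sqrt(34)/4913+7360/273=27.11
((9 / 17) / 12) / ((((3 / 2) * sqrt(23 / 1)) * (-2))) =-sqrt(23) / 1564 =-0.00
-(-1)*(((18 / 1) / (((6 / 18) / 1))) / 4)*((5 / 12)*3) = 135 / 8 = 16.88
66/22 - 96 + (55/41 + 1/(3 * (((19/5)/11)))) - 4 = -221299/2337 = -94.69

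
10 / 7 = 1.43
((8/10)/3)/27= 4/405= 0.01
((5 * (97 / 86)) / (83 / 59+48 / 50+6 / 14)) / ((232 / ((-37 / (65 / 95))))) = -3520360375 / 7486110112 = -0.47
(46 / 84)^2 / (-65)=-529 / 114660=-0.00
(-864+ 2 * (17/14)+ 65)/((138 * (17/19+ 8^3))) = -52972/4706835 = -0.01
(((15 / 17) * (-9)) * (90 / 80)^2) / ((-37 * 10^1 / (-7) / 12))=-45927 / 20128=-2.28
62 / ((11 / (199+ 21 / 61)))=753920 / 671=1123.58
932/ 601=1.55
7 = 7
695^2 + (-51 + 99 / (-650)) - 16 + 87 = 313979151 / 650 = 483044.85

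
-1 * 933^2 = -870489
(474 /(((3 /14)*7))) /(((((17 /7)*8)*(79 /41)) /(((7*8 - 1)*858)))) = 6771765 /17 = 398339.12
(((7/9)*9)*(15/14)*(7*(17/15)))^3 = 1685159/8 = 210644.88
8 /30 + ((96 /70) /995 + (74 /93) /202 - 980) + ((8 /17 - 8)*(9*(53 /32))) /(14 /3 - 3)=-5822637465047 /5560890825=-1047.07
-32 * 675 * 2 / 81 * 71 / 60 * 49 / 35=-883.56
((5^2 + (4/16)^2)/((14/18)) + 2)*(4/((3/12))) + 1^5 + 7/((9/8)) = 34952/63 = 554.79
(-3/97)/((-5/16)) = 48/485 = 0.10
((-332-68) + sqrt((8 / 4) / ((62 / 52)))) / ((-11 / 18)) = 7200 / 11-36*sqrt(403) / 341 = 652.43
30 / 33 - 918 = -10088 / 11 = -917.09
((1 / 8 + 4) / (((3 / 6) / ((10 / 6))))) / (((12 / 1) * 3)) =55 / 144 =0.38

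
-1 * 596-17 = -613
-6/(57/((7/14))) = -1/19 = -0.05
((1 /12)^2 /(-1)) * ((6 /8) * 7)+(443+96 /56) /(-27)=-199673 /12096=-16.51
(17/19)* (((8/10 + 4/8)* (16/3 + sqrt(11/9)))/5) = 221* sqrt(11)/2850 + 1768/1425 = 1.50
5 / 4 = 1.25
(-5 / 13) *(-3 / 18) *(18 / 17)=15 / 221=0.07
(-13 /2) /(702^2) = -1 /75816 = -0.00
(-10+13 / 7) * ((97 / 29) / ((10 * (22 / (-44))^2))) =-11058 / 1015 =-10.89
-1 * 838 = -838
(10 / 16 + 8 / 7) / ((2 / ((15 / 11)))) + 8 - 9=0.21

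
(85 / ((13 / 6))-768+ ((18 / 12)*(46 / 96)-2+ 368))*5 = -753065 / 416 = -1810.25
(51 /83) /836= 51 /69388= 0.00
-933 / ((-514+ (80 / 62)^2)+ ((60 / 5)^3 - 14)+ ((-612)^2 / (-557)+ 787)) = -499413441 / 704549815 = -0.71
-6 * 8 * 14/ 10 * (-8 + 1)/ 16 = 147/ 5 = 29.40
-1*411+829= 418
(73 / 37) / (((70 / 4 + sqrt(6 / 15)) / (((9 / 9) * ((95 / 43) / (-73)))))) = -33250 / 9732147 + 380 * sqrt(10) / 9732147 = -0.00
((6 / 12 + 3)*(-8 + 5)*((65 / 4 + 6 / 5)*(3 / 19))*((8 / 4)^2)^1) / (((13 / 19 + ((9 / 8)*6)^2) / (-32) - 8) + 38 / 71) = 12.99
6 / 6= 1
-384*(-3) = 1152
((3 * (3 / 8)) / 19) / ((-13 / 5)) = -45 / 1976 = -0.02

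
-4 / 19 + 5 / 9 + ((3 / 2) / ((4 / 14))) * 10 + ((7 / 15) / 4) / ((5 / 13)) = 908837 / 17100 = 53.15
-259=-259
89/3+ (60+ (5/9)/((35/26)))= 5675/63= 90.08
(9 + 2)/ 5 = 11/ 5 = 2.20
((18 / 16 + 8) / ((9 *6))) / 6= 0.03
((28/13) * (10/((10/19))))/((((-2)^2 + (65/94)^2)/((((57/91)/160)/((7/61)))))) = 145933167/468101270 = 0.31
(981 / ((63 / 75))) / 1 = 8175 / 7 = 1167.86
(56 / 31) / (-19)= -56 / 589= -0.10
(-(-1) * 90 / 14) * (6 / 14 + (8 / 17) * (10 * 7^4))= 60507495 / 833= 72638.05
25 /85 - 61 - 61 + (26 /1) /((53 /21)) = -100375 /901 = -111.40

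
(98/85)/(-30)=-49/1275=-0.04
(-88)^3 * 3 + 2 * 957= -2042502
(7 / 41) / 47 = 7 / 1927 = 0.00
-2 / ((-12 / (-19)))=-19 / 6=-3.17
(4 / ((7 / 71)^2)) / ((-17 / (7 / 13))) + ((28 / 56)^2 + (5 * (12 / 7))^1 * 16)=124.36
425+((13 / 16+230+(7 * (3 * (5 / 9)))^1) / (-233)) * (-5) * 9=1758985 / 3728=471.83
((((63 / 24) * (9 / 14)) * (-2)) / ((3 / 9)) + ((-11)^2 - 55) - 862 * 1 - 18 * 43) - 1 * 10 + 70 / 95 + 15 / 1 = -239307 / 152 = -1574.39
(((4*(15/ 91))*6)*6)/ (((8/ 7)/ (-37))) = -9990/ 13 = -768.46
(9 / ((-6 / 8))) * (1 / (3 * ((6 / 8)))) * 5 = -80 / 3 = -26.67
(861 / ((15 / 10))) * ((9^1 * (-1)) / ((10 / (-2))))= 5166 / 5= 1033.20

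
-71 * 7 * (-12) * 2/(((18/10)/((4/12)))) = 19880/9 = 2208.89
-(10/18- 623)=5602/9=622.44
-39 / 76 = -0.51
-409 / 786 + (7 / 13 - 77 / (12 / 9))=-1179809 / 20436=-57.73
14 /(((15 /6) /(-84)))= -2352 /5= -470.40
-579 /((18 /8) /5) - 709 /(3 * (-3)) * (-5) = -1680.56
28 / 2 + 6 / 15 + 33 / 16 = 1317 / 80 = 16.46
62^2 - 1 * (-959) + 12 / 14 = 4803.86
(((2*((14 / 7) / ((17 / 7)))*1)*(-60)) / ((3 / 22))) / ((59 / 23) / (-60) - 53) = 2428800 / 177769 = 13.66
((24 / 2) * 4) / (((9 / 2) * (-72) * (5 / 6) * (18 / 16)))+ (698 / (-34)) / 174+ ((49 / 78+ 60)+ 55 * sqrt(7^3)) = 156652874 / 2595645+ 385 * sqrt(7) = 1078.97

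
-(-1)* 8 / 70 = 4 / 35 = 0.11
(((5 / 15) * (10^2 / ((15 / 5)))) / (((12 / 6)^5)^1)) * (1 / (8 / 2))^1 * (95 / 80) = 475 / 4608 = 0.10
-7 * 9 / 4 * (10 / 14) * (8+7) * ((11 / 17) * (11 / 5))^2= -341.96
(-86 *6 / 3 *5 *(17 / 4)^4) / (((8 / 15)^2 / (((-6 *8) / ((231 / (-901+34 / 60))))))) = -1039441813275 / 5632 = -184559981.05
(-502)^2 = 252004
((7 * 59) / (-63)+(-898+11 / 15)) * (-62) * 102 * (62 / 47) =5315667712 / 705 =7539954.20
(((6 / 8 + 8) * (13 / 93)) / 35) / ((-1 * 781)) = -13 / 290532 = -0.00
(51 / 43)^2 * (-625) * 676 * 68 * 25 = -1868168250000 / 1849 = -1010366819.90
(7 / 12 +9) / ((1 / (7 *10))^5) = 48320125000 / 3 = 16106708333.33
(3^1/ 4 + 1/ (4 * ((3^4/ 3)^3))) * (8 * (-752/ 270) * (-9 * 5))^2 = 133572044800/ 177147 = 754018.10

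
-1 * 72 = -72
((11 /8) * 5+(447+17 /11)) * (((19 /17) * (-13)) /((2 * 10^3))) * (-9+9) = 0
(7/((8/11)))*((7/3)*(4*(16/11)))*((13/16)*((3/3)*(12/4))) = 637/2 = 318.50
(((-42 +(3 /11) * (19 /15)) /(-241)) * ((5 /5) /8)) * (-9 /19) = -20619 /2014760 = -0.01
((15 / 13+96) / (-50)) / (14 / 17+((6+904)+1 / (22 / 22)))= -7157 / 3358550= -0.00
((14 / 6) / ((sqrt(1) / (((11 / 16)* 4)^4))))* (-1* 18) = -2402.04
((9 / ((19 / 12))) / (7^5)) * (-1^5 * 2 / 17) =-216 / 5428661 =-0.00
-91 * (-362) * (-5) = -164710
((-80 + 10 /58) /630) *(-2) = 463 /1827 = 0.25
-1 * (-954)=954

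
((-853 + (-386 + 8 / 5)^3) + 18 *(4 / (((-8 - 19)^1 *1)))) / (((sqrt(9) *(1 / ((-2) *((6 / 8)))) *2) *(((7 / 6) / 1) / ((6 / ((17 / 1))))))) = 4295880.85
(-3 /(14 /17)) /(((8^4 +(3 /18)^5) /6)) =-1189728 /222953479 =-0.01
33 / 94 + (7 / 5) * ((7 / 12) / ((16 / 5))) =5471 / 9024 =0.61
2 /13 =0.15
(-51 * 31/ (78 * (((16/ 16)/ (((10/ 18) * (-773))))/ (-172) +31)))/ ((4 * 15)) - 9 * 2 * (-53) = 1533479042915/ 1607438742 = 953.99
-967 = -967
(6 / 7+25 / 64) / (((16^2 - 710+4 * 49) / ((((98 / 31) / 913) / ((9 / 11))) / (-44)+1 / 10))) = -1654133 / 3423530880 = -0.00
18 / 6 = 3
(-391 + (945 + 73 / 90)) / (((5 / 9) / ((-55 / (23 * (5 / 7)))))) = -167167 / 50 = -3343.34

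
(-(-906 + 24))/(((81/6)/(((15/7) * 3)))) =420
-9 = -9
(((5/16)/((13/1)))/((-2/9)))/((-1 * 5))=9/416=0.02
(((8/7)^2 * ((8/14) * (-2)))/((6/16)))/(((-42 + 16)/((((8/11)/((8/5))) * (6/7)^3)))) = 737280/16823807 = 0.04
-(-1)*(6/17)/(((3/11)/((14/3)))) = 308/51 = 6.04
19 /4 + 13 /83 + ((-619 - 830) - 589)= -674987 /332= -2033.09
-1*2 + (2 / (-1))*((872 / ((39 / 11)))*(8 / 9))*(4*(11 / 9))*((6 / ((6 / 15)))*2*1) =-67529786 / 1053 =-64130.85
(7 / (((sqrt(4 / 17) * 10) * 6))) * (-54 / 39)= -21 * sqrt(17) / 260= -0.33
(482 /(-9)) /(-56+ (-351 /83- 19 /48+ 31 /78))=8321248 /9357879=0.89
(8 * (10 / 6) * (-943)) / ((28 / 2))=-898.10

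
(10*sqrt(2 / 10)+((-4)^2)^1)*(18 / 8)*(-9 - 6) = -540 - 135*sqrt(5) / 2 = -690.93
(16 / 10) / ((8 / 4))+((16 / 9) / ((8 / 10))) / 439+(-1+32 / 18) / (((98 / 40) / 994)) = 6249704 / 19755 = 316.36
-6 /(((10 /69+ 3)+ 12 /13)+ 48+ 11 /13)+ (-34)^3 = -932765219 /23732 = -39304.11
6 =6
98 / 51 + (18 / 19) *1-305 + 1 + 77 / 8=-2259755 / 7752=-291.51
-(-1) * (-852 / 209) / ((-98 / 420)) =25560 / 1463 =17.47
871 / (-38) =-871 / 38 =-22.92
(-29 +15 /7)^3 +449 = -6490665 /343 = -18923.22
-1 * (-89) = 89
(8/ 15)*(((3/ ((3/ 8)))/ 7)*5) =64/ 21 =3.05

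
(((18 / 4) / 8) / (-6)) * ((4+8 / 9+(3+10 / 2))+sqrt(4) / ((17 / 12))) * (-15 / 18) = 2735 / 2448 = 1.12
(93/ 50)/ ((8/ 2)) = 93/ 200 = 0.46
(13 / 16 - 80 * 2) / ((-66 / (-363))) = -28017 / 32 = -875.53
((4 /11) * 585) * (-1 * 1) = -2340 /11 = -212.73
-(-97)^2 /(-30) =9409 /30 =313.63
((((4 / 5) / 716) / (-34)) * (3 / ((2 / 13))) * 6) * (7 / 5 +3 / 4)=-5031 / 608600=-0.01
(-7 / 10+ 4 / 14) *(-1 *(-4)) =-58 / 35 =-1.66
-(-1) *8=8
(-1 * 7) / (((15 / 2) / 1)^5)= -224 / 759375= -0.00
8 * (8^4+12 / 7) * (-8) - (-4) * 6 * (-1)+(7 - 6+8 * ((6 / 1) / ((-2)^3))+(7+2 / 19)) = -34882656 / 133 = -262275.61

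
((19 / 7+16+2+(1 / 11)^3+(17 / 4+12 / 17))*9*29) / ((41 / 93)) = 394775222445 / 25975796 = 15197.81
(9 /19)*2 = 18 /19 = 0.95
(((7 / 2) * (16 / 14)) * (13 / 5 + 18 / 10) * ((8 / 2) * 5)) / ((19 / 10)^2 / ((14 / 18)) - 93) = -3.98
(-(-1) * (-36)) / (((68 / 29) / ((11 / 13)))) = -12.99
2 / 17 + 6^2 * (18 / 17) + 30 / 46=15205 / 391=38.89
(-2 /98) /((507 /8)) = -0.00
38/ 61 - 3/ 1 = -145/ 61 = -2.38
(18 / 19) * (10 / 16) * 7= 315 / 76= 4.14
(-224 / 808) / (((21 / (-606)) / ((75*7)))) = 4200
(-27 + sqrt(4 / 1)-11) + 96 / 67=-2316 / 67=-34.57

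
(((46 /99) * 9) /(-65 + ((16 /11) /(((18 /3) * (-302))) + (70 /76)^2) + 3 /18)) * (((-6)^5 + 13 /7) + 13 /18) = 4911958518412 /9668541519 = 508.04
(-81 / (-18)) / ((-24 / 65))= -195 / 16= -12.19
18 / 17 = 1.06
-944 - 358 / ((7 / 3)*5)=-34114 / 35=-974.69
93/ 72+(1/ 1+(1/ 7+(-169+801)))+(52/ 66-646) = -10.78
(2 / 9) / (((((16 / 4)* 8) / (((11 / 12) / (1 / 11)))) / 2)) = 121 / 864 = 0.14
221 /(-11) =-221 /11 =-20.09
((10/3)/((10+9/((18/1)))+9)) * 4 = 0.68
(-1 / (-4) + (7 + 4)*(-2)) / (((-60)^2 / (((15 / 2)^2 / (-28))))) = 87 / 7168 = 0.01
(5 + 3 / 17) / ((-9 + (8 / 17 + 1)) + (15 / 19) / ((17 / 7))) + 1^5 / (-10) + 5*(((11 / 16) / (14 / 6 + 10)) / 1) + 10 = 65161063 / 6887920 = 9.46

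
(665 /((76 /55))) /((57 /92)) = 44275 /57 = 776.75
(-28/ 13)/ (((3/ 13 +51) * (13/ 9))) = -14/ 481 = -0.03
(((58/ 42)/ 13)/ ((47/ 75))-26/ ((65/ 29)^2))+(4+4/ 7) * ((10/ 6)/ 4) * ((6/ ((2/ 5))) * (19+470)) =13966.42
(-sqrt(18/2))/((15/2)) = -2/5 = -0.40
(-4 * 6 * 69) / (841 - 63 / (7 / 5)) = -414 / 199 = -2.08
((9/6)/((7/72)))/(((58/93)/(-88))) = -441936/203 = -2177.02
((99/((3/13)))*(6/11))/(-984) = -39/164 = -0.24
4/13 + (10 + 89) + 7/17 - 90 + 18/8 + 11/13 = 11329/884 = 12.82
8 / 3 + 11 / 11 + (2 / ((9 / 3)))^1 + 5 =28 / 3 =9.33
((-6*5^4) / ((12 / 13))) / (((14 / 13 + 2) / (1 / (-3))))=21125 / 48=440.10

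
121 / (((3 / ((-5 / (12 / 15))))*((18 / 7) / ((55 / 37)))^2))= -448380625 / 5322672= -84.24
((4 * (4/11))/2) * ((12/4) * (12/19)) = 1.38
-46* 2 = -92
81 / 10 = 8.10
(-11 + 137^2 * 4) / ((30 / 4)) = 10008.67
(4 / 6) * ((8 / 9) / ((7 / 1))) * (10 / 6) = 80 / 567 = 0.14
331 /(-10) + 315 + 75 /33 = 31259 /110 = 284.17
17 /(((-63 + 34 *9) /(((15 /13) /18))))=85 /18954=0.00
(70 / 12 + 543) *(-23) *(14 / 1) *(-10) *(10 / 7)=2524633.33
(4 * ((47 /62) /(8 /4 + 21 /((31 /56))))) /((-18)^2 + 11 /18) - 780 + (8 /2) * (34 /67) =-188522912626 /242326739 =-777.97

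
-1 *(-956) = 956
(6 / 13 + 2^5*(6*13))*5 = 162270 / 13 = 12482.31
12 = 12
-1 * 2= -2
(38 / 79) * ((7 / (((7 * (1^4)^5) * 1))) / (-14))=-19 / 553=-0.03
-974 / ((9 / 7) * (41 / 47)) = -320446 / 369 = -868.42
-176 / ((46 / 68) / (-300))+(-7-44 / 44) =78044.17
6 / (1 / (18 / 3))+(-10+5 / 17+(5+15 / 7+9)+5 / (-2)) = 9505 / 238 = 39.94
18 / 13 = 1.38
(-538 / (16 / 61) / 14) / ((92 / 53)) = -869677 / 10304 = -84.40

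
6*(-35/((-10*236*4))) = 21/944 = 0.02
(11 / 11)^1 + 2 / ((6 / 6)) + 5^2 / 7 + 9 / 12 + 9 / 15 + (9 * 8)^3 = 52255829 / 140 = 373255.92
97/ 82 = 1.18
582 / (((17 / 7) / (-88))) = -358512 / 17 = -21088.94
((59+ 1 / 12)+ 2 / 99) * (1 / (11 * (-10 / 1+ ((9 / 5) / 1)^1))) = -117025 / 178596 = -0.66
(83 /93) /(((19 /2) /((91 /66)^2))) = 687323 /3848526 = 0.18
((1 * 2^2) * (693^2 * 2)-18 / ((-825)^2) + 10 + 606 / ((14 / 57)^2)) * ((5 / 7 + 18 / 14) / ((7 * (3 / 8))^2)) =1827103112107456 / 1634180625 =1118054.57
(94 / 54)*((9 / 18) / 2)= 47 / 108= 0.44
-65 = -65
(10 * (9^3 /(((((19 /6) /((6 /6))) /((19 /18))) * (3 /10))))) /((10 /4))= 3240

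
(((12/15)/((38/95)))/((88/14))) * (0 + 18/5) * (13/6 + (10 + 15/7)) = 1803/110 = 16.39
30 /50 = 3 /5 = 0.60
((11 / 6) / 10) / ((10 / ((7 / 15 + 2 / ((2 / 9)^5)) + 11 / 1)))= 9773357 / 144000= 67.87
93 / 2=46.50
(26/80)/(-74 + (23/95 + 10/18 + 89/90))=-2223/493940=-0.00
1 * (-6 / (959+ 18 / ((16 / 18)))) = -24 / 3917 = -0.01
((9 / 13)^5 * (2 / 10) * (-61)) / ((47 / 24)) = -86447736 / 87253855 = -0.99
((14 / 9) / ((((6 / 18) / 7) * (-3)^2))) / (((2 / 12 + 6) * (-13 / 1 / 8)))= -1568 / 4329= -0.36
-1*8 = -8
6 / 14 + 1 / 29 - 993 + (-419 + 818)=-120488 / 203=-593.54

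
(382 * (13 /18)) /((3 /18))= 4966 /3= 1655.33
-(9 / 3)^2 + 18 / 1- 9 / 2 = 9 / 2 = 4.50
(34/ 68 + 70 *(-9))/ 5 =-1259/ 10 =-125.90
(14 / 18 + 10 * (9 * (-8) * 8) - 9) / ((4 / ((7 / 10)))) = -181699 / 180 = -1009.44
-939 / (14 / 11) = -10329 / 14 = -737.79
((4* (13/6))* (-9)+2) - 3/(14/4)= -538/7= -76.86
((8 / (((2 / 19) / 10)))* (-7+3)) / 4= -760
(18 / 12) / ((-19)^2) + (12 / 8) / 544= 2715 / 392768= 0.01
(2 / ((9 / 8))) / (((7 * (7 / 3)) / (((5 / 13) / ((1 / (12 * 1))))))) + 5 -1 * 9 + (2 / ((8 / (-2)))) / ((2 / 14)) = -8915 / 1274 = -7.00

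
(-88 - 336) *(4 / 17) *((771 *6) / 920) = -980712 / 1955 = -501.64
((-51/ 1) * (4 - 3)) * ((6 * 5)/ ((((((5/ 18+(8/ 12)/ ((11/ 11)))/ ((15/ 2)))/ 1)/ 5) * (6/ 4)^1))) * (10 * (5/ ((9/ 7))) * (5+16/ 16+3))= -14175000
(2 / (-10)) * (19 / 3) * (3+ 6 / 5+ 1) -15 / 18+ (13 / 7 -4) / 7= -18929 / 2450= -7.73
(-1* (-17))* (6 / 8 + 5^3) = 8551 / 4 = 2137.75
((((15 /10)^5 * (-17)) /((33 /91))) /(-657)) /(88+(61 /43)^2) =25743627 /4276662368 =0.01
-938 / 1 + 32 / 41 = -38426 / 41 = -937.22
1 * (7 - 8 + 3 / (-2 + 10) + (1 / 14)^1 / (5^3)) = -0.62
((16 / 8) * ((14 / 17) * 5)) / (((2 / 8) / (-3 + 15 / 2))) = 2520 / 17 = 148.24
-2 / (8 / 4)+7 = 6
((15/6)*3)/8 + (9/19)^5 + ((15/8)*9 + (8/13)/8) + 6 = 12316018123/515028592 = 23.91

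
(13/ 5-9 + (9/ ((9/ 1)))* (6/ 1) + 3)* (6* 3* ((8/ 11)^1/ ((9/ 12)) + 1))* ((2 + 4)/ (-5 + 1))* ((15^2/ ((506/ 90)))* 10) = -154001250/ 2783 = -55336.42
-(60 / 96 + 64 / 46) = -371 / 184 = -2.02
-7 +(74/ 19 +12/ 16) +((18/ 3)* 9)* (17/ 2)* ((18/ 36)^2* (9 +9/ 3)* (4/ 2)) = 209125/ 76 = 2751.64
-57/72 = -19/24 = -0.79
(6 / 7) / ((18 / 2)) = 2 / 21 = 0.10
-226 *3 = -678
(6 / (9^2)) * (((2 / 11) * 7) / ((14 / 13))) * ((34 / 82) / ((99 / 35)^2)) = 541450 / 119346777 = 0.00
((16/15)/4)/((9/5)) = 4/27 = 0.15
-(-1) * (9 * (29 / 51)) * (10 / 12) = 145 / 34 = 4.26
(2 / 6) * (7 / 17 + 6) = 109 / 51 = 2.14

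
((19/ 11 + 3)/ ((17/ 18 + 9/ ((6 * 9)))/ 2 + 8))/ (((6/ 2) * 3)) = 0.06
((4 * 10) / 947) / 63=40 / 59661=0.00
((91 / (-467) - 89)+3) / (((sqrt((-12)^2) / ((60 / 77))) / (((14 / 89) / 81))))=-402530 / 37032633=-0.01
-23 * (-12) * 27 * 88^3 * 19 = 96488257536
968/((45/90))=1936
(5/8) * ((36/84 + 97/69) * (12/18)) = 2215/2898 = 0.76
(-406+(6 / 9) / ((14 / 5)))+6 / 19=-405.45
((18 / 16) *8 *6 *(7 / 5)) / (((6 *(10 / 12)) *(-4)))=-189 / 50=-3.78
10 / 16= 5 / 8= 0.62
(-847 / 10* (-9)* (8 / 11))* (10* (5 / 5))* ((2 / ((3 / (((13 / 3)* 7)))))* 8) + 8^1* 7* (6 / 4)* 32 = 899584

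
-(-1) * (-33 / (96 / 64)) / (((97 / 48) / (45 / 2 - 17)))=-5808 / 97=-59.88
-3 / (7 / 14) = -6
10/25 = 2/5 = 0.40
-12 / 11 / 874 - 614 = -2951504 / 4807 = -614.00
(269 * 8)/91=2152/91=23.65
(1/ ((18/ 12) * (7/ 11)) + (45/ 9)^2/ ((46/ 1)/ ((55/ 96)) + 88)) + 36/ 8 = 1107199/ 194376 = 5.70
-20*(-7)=140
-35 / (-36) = 35 / 36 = 0.97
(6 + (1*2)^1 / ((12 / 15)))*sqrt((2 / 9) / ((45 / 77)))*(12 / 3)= 34*sqrt(770) / 45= 20.97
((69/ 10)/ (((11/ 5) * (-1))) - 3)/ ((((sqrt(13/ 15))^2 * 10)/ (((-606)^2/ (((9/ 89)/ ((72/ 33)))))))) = -8824681080/ 1573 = -5610096.05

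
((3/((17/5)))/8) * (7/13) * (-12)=-315/442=-0.71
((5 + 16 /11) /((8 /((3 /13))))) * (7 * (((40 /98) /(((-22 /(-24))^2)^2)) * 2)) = 22083840 /14655641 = 1.51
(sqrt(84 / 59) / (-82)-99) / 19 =-99 / 19-sqrt(1239) / 45961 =-5.21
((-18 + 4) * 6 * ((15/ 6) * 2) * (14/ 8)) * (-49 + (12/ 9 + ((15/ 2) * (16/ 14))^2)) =-18965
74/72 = 37/36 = 1.03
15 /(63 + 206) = 0.06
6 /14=3 /7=0.43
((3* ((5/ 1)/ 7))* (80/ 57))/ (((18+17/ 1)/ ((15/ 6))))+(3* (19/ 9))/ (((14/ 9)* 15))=4527/ 9310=0.49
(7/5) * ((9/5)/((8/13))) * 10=819/20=40.95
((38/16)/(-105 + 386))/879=19/1975992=0.00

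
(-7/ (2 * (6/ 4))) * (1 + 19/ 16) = -245/ 48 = -5.10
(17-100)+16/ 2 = -75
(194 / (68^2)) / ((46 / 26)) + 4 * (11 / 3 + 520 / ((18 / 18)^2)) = 334161767 / 159528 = 2094.69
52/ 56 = 13/ 14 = 0.93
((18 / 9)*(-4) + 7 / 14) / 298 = -0.03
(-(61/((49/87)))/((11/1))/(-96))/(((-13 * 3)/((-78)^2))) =-68991/4312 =-16.00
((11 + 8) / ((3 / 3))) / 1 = 19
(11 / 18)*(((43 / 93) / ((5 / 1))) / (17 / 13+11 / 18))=6149 / 208785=0.03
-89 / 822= -0.11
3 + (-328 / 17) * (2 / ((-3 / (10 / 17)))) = 9161 / 867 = 10.57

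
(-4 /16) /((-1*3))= 1 /12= 0.08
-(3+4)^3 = -343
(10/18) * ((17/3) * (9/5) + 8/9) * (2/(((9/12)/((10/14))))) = 19960/1701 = 11.73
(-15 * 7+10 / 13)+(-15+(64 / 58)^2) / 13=-1151146 / 10933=-105.29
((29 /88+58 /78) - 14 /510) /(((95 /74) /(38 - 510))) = -1331835202 /3464175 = -384.46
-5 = -5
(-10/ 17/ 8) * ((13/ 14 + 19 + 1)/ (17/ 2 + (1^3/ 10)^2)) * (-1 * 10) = 1.81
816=816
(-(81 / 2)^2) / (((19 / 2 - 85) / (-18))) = -59049 / 151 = -391.05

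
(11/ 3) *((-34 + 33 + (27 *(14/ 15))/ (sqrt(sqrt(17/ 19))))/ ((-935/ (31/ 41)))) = -1302 *17^(3/ 4) *19^(1/ 4)/ 296225 + 31/ 10455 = -0.07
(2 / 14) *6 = 6 / 7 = 0.86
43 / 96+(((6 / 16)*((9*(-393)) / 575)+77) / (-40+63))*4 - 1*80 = -84507053 / 1269600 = -66.56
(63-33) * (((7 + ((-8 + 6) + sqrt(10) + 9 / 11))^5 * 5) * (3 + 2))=101183835000 * sqrt(10) / 14641 + 3535647168000 / 161051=43808063.03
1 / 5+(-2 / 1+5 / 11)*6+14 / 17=-7713 / 935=-8.25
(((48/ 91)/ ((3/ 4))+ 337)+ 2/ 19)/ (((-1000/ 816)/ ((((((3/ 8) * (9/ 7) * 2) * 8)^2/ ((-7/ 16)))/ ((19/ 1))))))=2779542490752/ 1408486625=1973.42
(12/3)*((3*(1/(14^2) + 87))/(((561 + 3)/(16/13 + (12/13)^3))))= 18894724/5059691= 3.73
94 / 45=2.09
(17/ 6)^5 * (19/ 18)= 26977283/ 139968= 192.74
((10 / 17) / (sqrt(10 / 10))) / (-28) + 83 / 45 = 19529 / 10710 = 1.82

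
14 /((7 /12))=24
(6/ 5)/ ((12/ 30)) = 3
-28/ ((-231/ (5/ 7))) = 20/ 231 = 0.09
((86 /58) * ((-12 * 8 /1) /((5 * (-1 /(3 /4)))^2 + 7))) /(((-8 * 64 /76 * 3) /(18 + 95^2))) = 66493179 /53708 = 1238.05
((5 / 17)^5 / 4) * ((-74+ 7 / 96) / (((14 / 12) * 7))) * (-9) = 199603125 / 4452671552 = 0.04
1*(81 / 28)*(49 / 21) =27 / 4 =6.75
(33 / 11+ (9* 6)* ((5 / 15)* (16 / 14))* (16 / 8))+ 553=4180 / 7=597.14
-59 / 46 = -1.28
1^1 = 1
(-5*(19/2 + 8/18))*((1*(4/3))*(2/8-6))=20585/54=381.20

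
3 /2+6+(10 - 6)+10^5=200023 /2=100011.50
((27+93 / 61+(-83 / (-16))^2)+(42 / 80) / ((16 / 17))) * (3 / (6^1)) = 4371899 / 156160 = 28.00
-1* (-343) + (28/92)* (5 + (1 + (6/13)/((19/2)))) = 1959041/5681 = 344.84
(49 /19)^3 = 117649 /6859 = 17.15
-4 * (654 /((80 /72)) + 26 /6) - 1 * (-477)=-1894.73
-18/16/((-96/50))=75/128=0.59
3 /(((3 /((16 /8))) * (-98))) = -1 /49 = -0.02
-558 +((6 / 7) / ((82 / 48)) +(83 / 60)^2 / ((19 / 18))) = -555.69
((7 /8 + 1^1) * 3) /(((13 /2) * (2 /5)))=225 /104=2.16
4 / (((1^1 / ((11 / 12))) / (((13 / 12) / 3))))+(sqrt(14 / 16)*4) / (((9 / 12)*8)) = sqrt(14) / 6+143 / 108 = 1.95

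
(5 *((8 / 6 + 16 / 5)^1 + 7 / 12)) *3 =307 / 4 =76.75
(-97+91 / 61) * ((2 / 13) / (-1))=11652 / 793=14.69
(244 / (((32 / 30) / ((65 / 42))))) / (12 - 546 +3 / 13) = -257725 / 388584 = -0.66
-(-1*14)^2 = -196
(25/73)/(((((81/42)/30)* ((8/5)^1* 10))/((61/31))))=53375/81468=0.66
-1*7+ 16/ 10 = -27/ 5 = -5.40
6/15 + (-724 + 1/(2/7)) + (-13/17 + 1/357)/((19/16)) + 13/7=-2868349/3990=-718.88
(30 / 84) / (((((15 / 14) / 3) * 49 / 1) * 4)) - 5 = -979 / 196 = -4.99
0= 0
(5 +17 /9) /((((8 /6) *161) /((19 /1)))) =589 /966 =0.61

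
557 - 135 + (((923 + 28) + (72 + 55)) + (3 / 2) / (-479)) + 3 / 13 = 18683835 / 12454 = 1500.23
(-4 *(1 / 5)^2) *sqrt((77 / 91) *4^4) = -64 *sqrt(143) / 325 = -2.35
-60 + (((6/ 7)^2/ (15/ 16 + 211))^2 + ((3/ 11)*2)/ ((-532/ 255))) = -695446147285107/ 11540483951458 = -60.26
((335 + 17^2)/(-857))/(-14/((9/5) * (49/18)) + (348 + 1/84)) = -52416/24847001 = -0.00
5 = 5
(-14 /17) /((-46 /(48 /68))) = 84 /6647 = 0.01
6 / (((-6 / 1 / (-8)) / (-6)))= -48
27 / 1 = 27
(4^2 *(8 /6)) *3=64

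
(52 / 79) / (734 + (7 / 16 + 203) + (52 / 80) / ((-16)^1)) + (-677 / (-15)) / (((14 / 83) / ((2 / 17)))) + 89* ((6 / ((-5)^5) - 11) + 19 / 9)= -759.80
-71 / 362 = -0.20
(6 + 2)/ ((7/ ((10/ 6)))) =40/ 21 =1.90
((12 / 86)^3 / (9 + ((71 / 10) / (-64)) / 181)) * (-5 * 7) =-125107200 / 11840738989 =-0.01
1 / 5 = 0.20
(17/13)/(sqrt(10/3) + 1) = -51/91 + 17 * sqrt(30)/91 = 0.46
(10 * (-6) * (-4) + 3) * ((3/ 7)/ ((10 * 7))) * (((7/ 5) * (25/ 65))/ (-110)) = -729/ 100100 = -0.01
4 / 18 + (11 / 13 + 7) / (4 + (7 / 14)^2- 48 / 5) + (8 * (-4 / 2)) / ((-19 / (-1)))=-496286 / 237861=-2.09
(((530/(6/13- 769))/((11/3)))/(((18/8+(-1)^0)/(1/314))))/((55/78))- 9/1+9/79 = -133242835986/14994123133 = -8.89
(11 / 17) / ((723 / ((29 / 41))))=319 / 503931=0.00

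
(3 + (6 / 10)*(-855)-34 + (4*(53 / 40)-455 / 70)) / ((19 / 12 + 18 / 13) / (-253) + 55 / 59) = -6347796312 / 10717115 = -592.30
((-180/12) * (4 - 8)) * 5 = 300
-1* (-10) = 10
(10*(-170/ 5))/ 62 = -170/ 31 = -5.48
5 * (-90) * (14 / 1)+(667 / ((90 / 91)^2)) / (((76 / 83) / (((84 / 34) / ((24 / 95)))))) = 433079087 / 440640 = 982.84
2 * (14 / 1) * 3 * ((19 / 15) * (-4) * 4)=-8512 / 5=-1702.40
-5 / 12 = -0.42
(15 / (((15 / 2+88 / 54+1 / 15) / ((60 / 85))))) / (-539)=-48600 / 22751729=-0.00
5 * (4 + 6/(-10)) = 17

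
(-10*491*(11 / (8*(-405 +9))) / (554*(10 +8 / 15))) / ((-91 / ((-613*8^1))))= 7524575 / 47792472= 0.16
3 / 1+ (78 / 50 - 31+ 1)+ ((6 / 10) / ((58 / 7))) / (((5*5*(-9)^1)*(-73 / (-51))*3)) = -25.44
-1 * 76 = -76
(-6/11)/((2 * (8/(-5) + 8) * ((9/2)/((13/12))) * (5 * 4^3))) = -13/405504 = -0.00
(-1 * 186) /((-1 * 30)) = 31 /5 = 6.20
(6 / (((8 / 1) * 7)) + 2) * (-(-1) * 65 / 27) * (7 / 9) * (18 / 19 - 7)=-441025 / 18468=-23.88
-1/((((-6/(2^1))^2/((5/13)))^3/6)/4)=-1000/533871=-0.00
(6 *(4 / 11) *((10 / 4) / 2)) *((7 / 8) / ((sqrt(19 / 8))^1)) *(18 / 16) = 1.74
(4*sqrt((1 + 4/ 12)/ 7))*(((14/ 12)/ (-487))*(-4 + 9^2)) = -308*sqrt(21)/ 4383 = -0.32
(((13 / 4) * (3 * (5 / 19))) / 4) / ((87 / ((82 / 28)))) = 2665 / 123424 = 0.02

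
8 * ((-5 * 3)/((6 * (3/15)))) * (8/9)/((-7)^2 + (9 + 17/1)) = -32/27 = -1.19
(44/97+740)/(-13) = -71824/1261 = -56.96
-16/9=-1.78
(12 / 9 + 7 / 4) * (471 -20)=1390.58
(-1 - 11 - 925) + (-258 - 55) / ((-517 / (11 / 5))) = -219882 / 235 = -935.67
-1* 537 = -537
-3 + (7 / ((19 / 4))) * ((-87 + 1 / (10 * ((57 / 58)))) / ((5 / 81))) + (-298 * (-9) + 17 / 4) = 21972941 / 36100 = 608.67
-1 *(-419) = 419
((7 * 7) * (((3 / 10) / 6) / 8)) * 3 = 0.92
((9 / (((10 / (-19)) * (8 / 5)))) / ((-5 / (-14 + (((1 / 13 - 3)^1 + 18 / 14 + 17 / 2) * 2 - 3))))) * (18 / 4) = -229311 / 7280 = -31.50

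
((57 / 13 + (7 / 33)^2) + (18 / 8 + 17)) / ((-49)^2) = 1340929 / 135963828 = 0.01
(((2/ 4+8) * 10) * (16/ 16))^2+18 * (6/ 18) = 7231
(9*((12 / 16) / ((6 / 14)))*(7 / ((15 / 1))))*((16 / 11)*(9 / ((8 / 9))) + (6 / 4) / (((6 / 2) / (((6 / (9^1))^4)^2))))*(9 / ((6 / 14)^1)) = 2276.17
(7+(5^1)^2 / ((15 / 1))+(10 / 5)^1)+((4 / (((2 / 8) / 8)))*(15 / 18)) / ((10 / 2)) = 32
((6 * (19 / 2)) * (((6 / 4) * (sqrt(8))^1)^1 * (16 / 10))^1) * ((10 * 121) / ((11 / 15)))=451440 * sqrt(2)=638432.57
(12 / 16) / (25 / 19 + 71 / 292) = 1387 / 2883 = 0.48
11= 11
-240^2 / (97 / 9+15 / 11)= -2851200 / 601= -4744.09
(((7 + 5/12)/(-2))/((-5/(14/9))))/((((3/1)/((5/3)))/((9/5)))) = 623/540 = 1.15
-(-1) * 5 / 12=0.42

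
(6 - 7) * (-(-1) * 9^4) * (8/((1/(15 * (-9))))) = 7085880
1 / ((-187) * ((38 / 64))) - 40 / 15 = -28520 / 10659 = -2.68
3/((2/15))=45/2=22.50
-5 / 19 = -0.26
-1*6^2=-36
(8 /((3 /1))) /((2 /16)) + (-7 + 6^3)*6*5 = 18874 /3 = 6291.33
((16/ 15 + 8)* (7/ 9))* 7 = 6664/ 135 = 49.36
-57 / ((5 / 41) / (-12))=28044 / 5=5608.80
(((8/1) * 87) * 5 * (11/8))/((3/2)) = 3190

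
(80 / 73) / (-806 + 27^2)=-80 / 5621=-0.01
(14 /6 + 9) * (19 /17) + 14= 80 /3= 26.67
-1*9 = -9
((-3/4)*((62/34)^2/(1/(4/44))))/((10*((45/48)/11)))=-1922/7225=-0.27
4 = 4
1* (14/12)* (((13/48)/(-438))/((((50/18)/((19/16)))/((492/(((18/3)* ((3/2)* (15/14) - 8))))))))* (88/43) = 5458453/674257200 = 0.01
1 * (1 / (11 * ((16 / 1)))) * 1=1 / 176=0.01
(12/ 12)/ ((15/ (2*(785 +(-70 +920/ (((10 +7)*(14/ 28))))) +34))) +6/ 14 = 200741/ 1785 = 112.46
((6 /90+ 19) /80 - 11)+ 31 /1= 12143 /600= 20.24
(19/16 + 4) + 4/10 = 447/80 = 5.59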